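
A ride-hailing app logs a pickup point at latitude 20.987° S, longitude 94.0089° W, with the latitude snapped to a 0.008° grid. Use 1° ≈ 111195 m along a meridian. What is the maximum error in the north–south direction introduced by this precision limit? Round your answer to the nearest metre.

With a 0.008° grid the true value lies within half a step, ±0.008°/2 = ±0.004°, of the stored one.
North–south distance: 0.004° × 111195 m/° = 444.78 m.

445 metres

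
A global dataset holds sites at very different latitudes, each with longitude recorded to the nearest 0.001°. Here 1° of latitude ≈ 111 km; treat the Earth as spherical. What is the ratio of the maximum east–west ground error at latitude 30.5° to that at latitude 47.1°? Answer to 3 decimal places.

1.266

Rounding to 3 decimal places leaves the longitude within ±0.0005° of the true value.
Error at 30.5° = 0.0005° × 111000 × cos 30.5° ≈ 55.5 × 0.8616 = 47.82 m.
At 47.1°: 0.0005° × 111000 × cos 47.1° = 0.0005 × 111000 × 0.6807 ≈ 37.78 m.
The ratio reduces to cos 30.5° / cos 47.1° = 0.8616/0.6807 ≈ 1.2658.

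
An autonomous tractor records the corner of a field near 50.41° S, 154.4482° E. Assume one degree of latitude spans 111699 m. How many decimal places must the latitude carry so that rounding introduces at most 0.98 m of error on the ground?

5 decimal places

One degree of latitude covers 111699 m.
With N decimal places the half-ulp bound is 0.5·10⁻ᴺ°, or 0.5·10⁻ᴺ × 111699 m on the ground.
Need 0.5 × 111699 × 10⁻ᴺ ≤ 0.98 → 10⁻ᴺ ≤ 1.755e-05, so N ≥ 4.76.
At 4 places the error can reach 5.58 m, but 5 places keeps it to 0.558 m.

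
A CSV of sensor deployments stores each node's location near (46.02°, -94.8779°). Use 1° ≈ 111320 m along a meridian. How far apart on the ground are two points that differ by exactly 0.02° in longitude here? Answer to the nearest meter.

1546 meters

0.02° of longitude at 46.02° is 0.02 × 111320 × cos 46.02° ≈ 0.02 × 77301.4 = 1546.03 m.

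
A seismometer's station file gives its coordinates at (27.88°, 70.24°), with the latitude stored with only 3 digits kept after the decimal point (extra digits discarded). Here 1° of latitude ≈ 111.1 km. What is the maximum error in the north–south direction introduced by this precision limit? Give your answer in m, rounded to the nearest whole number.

Truncating at 3 decimal places can drop up to a full unit in the last place, so the latitude may be off by as much as 0.001°.
North–south distance: 0.001° × 111100 m/° = 111.1 m.

111 m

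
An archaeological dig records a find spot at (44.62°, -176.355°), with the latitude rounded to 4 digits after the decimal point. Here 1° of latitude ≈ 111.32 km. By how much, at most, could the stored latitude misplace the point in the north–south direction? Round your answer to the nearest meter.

6 meters

Rounding to 4 decimal places leaves the latitude within ±5e-05° of the true value.
So the N–S error is at most 5e-05 × 111320 = 5.566 m.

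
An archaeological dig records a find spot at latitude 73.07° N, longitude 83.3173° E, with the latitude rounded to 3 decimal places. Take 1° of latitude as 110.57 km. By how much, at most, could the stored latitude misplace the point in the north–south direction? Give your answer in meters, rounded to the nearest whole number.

55 meters

Rounding to 3 decimal places leaves the latitude within ±0.0005° of the true value.
So the N–S error is at most 0.0005 × 110570 = 55.285 m.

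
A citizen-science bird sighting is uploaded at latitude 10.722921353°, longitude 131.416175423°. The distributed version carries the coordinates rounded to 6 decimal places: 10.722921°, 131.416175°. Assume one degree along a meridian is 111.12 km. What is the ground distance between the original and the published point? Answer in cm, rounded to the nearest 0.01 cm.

6.06 cm

The latitude changed by +0.000000353° and the longitude by +0.000000423°.
N–S: 0.000000353° × 111120 m/° = 0.0392254 m.
E–W at 10.7229°: 0.000000423° × 111120 × cos 10.7229° = 0.000000423 × 111120 × 0.9825 ≈ 0.046183 m.
Distance: √(0.0392254² + 0.046183²) ≈ 0.0605929 m.
That is 0.0605929 m = 6.0593 cm.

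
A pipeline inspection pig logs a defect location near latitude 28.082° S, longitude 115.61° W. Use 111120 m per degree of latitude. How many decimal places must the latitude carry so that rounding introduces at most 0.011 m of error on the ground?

One degree of latitude covers 111120 m.
Rounding to N decimal places gives at most 0.5 × 10⁻ᴺ degrees of error, i.e. 0.5 × 10⁻ᴺ × 111120 m.
Need 0.5 × 111120 × 10⁻ᴺ ≤ 0.011 → 10⁻ᴺ ≤ 1.980e-07, so N ≥ 6.70.
At 6 places the error can reach 0.0556 m, but 7 places keeps it to 0.00556 m.

7 decimal places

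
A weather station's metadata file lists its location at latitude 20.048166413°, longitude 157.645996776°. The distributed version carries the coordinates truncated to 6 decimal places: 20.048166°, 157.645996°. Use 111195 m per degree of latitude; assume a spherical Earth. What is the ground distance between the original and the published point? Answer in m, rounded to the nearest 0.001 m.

0.093 m

The latitude changed by +0.000000413° and the longitude by +0.000000776°.
North–south shift: 0.000000413 × 111195 = 0.0459235 m.
E–W at 20.0482°: 0.000000776° × 111195 × cos 20.0482° = 0.000000776 × 111195 × 0.9394 ≈ 0.0810587 m.
Hypotenuse of the two orthogonal shifts: √(0.0459235² + 0.0810587²) = 0.0931638 m.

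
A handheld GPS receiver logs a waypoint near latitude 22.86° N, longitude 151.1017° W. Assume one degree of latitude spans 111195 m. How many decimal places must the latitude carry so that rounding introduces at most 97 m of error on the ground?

One degree of latitude covers 111195 m.
Rounding to N decimal places gives at most 0.5 × 10⁻ᴺ degrees of error, i.e. 0.5 × 10⁻ᴺ × 111195 m.
Need 0.5 × 111195 × 10⁻ᴺ ≤ 97 → 10⁻ᴺ ≤ 1.745e-03, so N ≥ 2.76.
At 2 places the error can reach 556 m, but 3 places keeps it to 55.6 m.

3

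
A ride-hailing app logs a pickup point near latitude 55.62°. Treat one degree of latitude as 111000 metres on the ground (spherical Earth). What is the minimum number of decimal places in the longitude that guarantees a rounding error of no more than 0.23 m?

6

At 55.62° one degree of longitude covers 111000 × cos 55.62° ≈ 111000 × 0.5647 ≈ 62679.4 m.
Rounding to N decimal places gives at most 0.5 × 10⁻ᴺ degrees of error, i.e. 0.5 × 10⁻ᴺ × 62679.4 m.
Setting 31339.7 × 10⁻ᴺ ≤ 0.23 gives 10ᴺ ≥ 1.363e+05, i.e. N ≥ 5.13.
At 5 places the error can reach 0.313 m, but 6 places keeps it to 0.0313 m.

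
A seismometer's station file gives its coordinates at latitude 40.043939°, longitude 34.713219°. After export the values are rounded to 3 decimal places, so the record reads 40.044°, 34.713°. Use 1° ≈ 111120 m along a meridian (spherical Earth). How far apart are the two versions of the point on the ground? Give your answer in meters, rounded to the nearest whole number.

20 meters

The latitude changed by -0.000061° and the longitude by +0.000219°.
N–S: -0.000061° × 111120 m/° = -6.77832 m.
E–W at 40.044°: 0.000219° × 111120 × cos 40.044° = 0.000219 × 111120 × 0.7656 ≈ 18.6299 m.
Hypotenuse of the two orthogonal shifts: √(6.77832² + 18.6299²) = 19.8247 m.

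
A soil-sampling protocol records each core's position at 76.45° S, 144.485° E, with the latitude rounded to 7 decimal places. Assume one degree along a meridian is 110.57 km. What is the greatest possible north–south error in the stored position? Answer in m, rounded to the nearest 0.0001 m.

Rounding to 7 decimal places leaves the latitude within ±5e-08° of the true value.
North–south distance: 5e-08° × 110570 m/° = 0.0055285 m.

0.0055 m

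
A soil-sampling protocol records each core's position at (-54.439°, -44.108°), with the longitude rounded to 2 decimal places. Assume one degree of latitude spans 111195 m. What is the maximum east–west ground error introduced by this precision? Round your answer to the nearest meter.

323 meters

Rounding to 2 decimal places leaves the longitude within ±0.005° of the true value.
Parallels shrink by cos φ, so at 54.439° a degree of longitude is 111195 × 0.5816 ≈ 64667.6 m.
So at most 0.005° × 64667.6 ≈ 323.338 m east–west.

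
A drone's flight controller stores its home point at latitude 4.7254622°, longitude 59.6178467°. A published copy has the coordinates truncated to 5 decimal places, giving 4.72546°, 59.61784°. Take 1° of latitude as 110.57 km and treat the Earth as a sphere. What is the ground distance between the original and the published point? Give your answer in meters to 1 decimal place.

Δlat = 4.7254622 − 4.72546 = +0.0000022°; Δlon = 59.6178467 − 59.61784 = +0.0000067°.
N–S: 0.0000022° × 110570 m/° = 0.243254 m.
E–W at 4.72546°: 0.0000067° × 110570 × cos 4.72546° = 0.0000067 × 110570 × 0.9966 ≈ 0.738301 m.
Distance: √(0.243254² + 0.738301²) ≈ 0.777342 m.

0.8 meters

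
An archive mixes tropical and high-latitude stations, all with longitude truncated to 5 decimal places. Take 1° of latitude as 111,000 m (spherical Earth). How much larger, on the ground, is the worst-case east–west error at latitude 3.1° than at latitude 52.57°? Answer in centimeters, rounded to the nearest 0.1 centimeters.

43.4 centimeters

Truncating at 5 decimal places can drop up to a full unit in the last place, so the longitude may be off by as much as 1e-05°.
Error at 3.1° = 1e-05° × 111000 × cos 3.1° ≈ 1.11 × 0.9985 = 1.1084 m.
Error at 52.57° = 1e-05° × 111000 × cos 52.57° ≈ 1.11 × 0.6078 = 0.67465 m.
Difference: 1.1084 − 0.67465 = 0.43373 m.
That is 0.433727 m = 43.373 cm.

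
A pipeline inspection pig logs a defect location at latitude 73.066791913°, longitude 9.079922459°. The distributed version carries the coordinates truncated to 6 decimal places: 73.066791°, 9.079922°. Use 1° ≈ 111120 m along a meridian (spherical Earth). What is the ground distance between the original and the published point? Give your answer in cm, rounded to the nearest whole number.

Δlat = 73.066791913 − 73.066791 = +0.000000913°; Δlon = 9.079922459 − 9.079922 = +0.000000459°.
North–south shift: 0.000000913 × 111120 = 0.101453 m.
East–west at this latitude: 0.000000459° × 111120 × cos 73.0668° ≈ 0.000000459 × 32364.4 = 0.0148553 m.
Combined displacement = (0.101453² + 0.0148553²)^½ ≈ 0.102534 m.
That is 0.102534 m = 10.253 cm.

10 cm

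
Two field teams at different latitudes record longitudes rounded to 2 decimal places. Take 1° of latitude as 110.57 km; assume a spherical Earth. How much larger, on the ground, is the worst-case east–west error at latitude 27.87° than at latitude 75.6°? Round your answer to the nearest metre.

Rounding to 2 decimal places leaves the longitude within ±0.005° of the true value.
Error at 27.87° = 0.005° × 110570 × cos 27.87° ≈ 552.85 × 0.8840 = 488.73 m.
Error at 75.6° = 0.005° × 110570 × cos 75.6° ≈ 552.85 × 0.2487 = 137.49 m.
Difference: 488.73 − 137.49 = 351.24 m.

351 metres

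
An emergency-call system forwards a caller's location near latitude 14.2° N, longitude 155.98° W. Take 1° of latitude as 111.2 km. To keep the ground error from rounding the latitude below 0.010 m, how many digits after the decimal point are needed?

7

One degree of latitude covers 111200 m.
With N decimal places the half-ulp bound is 0.5·10⁻ᴺ°, or 0.5·10⁻ᴺ × 111200 m on the ground.
Setting 55600 × 10⁻ᴺ ≤ 0.010 gives 10ᴺ ≥ 5.56e+06, i.e. N ≥ 6.75.
So 7 decimal places suffice (0.00556 m); 6 would allow up to 0.0556 m.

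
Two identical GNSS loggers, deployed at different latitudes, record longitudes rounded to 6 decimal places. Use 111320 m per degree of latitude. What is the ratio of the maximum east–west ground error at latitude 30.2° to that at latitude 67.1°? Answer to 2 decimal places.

Rounding to 6 decimal places leaves the longitude within ±5e-07° of the true value.
At 30.2°: 5e-07° × 111320 × cos 30.2° = 5e-07 × 111320 × 0.8643 ≈ 0.048106 m.
At 67.1°: 5e-07° × 111320 × cos 67.1° = 5e-07 × 111320 × 0.3891 ≈ 0.021659 m.
The ratio reduces to cos 30.2° / cos 67.1° = 0.8643/0.3891 ≈ 2.2211.

2.22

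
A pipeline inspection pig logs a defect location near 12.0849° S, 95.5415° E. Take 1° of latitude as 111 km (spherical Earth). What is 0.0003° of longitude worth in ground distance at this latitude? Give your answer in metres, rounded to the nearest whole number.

33 metres

At 12.0849° a degree of longitude is 111000 × cos 12.0849° ≈ 108540 m, so 0.0003° corresponds to 32.562 m.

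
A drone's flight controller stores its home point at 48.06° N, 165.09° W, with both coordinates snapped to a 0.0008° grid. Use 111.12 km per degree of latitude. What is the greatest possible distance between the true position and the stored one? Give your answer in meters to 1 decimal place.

With a 0.0008° grid the true value lies within half a step, ±0.0008°/2 = ±0.0004°, of the stored one.
Latitude error → 0.0004 × 111120 = 44.448 m along the meridian.
E–W at 48.06°: 0.0004° × 111120 × cos 48.06° = 0.0004 × 111120 × 0.6684 ≈ 29.7069 m.
The two errors are perpendicular, so the maximum displacement is √(44.448² + 29.7069²) ≈ 53.4614 m.

53.5 meters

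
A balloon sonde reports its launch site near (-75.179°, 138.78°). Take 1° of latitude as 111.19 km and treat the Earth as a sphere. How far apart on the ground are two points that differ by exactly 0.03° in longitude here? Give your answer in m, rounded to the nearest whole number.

853 m

One degree of longitude here spans 111190 × cos 75.179° = 111190 × 0.2558 ≈ 28442.4 m; 0.03° of that is 853.272 m.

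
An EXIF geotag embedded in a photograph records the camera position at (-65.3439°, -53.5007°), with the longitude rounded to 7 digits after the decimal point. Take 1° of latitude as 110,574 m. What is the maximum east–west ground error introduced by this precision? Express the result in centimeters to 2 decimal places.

Rounding to 7 decimal places leaves the longitude within ±5e-08° of the true value.
One degree of longitude at 65.3439° is 110574 × cos 65.3439° ≈ 110574 × 0.4172 = 46128.2 m.
Maximum E–W displacement: 5e-08 × 46128.2 = 0.00230641 m.
That is 0.00230641 m = 0.23064 cm.

0.23 centimeters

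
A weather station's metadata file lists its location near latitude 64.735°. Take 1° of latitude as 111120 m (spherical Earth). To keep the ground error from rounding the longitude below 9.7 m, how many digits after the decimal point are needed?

4 decimal places

At 64.735° one degree of longitude covers 111120 × cos 64.735° ≈ 111120 × 0.4268 ≈ 47426.6 m.
Rounding to N decimal places gives at most 0.5 × 10⁻ᴺ degrees of error, i.e. 0.5 × 10⁻ᴺ × 47426.6 m.
Setting 23713.3 × 10⁻ᴺ ≤ 9.7 gives 10ᴺ ≥ 2445, i.e. N ≥ 3.39.
N = 3 would give 23.7 m (too coarse); N = 4 gives 2.37 m ≤ 9.7 m.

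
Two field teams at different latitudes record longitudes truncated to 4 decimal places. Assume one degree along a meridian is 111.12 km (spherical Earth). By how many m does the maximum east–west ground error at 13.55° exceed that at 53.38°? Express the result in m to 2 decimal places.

4.17 m

Truncating at 4 decimal places can drop up to a full unit in the last place, so the longitude may be off by as much as 0.0001°.
Error at 13.55° = 0.0001° × 111120 × cos 13.55° ≈ 11.112 × 0.9722 = 10.803 m.
At 53.38°: 0.0001° × 111120 × cos 53.38° = 0.0001 × 111120 × 0.5965 ≈ 6.6284 m.
Difference: 10.803 − 6.6284 = 4.1743 m.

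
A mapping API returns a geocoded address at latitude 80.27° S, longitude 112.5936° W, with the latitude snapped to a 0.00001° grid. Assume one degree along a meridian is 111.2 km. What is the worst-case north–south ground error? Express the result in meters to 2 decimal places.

With a 0.00001° grid the true value lies within half a step, ±0.00001°/2 = ±5e-06°, of the stored one.
Along the meridian that is 5e-06° × 111200 m/° = 0.556 m.

0.56 meters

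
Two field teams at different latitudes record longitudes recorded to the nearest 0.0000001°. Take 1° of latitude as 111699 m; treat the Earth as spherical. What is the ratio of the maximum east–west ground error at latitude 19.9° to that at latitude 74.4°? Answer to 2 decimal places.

3.50

Rounding to 7 decimal places leaves the longitude within ±5e-08° of the true value.
Error at 19.9° = 5e-08° × 111699 × cos 19.9° ≈ 0.0055849 × 0.9403 = 0.0052515 m.
At 74.4°: 5e-08° × 111699 × cos 74.4° = 5e-08 × 111699 × 0.2689 ≈ 0.0015019 m.
The ratio reduces to cos 19.9° / cos 74.4° = 0.9403/0.2689 ≈ 3.4965.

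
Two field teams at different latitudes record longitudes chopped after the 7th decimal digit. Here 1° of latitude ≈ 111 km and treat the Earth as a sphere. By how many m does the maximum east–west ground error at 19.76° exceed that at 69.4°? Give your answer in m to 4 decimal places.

Truncating at 7 decimal places can drop up to a full unit in the last place, so the longitude may be off by as much as 1e-07°.
Error at 19.76° = 1e-07° × 111000 × cos 19.76° ≈ 0.0111 × 0.9411 = 0.010446 m.
Error at 69.4° = 1e-07° × 111000 × cos 69.4° ≈ 0.0111 × 0.3518 = 0.0039054 m.
So the lower-latitude error exceeds the higher by 0.010446 − 0.0039054 = 0.006541 m.

0.0065 m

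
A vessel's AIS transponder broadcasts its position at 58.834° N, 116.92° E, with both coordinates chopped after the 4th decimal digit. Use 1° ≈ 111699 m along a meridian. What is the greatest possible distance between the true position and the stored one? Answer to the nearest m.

13 m

Truncating at 4 decimal places can drop up to a full unit in the last place, so each coordinate may be off by as much as 0.0001°.
N–S: 0.0001° × 111699 m/° = 11.1699 m.
E–W at 58.834°: 0.0001° × 111699 × cos 58.834° = 0.0001 × 111699 × 0.5175 ≈ 5.78064 m.
The two errors are perpendicular, so the maximum displacement is √(11.1699² + 5.78064²) ≈ 12.5771 m.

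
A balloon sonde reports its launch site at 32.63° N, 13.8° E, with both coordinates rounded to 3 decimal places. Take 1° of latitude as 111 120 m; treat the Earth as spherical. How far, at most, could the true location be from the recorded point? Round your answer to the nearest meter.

Rounding to 3 decimal places leaves each coordinate within ±0.0005° of the true value.
North–south component: 0.0005° × 111120 = 55.56 m.
East–west component at 32.63°: 0.0005° × 111120 × cos 32.63° ≈ 0.0005 × 93582 ≈ 46.791 m.
The two errors are perpendicular, so the maximum displacement is √(55.56² + 46.791²) ≈ 72.6382 m.

73 meters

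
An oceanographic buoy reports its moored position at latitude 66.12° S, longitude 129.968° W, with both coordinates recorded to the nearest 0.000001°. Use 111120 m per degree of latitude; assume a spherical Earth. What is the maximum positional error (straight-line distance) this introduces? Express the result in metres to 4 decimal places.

0.0599 metres

Rounding to 6 decimal places leaves each coordinate within ±5e-07° of the true value.
Latitude error → 5e-07 × 111120 = 0.05556 m along the meridian.
Longitude error → 5e-07 × 111120 × cos 66.12° = 5e-07 × 111120 × 0.4048 ≈ 0.0224919 m.
Combining orthogonally: (0.05556² + 0.0224919²)^½ ≈ 0.05994 m.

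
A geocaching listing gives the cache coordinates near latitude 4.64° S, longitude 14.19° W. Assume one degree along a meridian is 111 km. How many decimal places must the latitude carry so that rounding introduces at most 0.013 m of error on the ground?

One degree of latitude covers 111000 m.
With N decimal places the half-ulp bound is 0.5·10⁻ᴺ°, or 0.5·10⁻ᴺ × 111000 m on the ground.
Setting 55500 × 10⁻ᴺ ≤ 0.013 gives 10ᴺ ≥ 4.269e+06, i.e. N ≥ 6.63.
So 7 decimal places suffice (0.00555 m); 6 would allow up to 0.0555 m.

7 decimal places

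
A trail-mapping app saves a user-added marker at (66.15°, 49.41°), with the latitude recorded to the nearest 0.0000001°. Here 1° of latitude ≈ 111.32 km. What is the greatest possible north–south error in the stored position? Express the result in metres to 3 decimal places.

0.006 metres

Rounding to 7 decimal places leaves the latitude within ±5e-08° of the true value.
Along the meridian that is 5e-08° × 111320 m/° = 0.005566 m.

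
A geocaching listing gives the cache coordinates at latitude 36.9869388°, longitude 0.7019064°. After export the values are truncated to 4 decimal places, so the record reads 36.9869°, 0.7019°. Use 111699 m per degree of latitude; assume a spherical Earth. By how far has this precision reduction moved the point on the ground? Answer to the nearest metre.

Δlat = 36.9869388 − 36.9869 = +0.0000388°; Δlon = 0.7019064 − 0.7019 = +0.0000064°.
N–S: 0.0000388° × 111699 m/° = 4.33392 m.
East–west at this latitude: 0.0000064° × 111699 × cos 36.9869° ≈ 0.0000064 × 89222.2 = 0.571022 m.
Hypotenuse of the two orthogonal shifts: √(4.33392² + 0.571022²) = 4.37138 m.

4 metres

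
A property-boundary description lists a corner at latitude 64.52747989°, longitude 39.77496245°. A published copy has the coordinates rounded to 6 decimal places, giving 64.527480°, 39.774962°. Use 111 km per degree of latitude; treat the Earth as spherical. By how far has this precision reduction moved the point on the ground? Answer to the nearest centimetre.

The latitude changed by -0.00000011° and the longitude by +0.00000045°.
North–south shift: -0.00000011 × 111000 = -0.01221 m.
East–west at this latitude: 0.00000045° × 111000 × cos 64.5275° ≈ 0.00000045 × 47738.7 = 0.0214824 m.
Hypotenuse of the two orthogonal shifts: √(0.01221² + 0.0214824²) = 0.0247099 m.
That is 0.0247099 m = 2.471 cm.

2 centimetres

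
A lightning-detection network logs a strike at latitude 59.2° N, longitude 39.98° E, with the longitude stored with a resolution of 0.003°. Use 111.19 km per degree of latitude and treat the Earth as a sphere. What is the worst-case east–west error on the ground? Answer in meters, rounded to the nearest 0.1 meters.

85.4 meters

With a 0.003° grid the true value lies within half a step, ±0.003°/2 = ±0.0015°, of the stored one.
At latitude 59.2° a degree of longitude spans 111190 m × cos 59.2° = 111190 × 0.5120 ≈ 56934 m.
East–west error: 0.0015° × 56934 m/° ≈ 85.4011 m.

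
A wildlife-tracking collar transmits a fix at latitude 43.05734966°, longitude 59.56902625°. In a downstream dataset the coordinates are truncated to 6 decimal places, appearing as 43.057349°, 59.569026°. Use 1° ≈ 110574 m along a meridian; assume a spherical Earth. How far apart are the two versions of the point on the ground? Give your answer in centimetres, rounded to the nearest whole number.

8 centimetres

Δlat = 43.05734966 − 43.057349 = +0.00000066°; Δlon = 59.56902625 − 59.569026 = +0.00000025°.
North–south shift: 0.00000066 × 110574 = 0.0729788 m.
E–W at 43.0573°: 0.00000025° × 110574 × cos 43.0573° = 0.00000025 × 110574 × 0.7307 ≈ 0.0201983 m.
Hypotenuse of the two orthogonal shifts: √(0.0729788² + 0.0201983²) = 0.0757224 m.
That is 0.0757224 m = 7.5722 cm.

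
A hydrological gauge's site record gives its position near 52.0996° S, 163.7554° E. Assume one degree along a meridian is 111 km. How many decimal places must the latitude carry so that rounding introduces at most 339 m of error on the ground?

One degree of latitude covers 111000 m.
N decimal places → at most half a unit in the last place, 0.5 × 10⁻ᴺ° = 111000/2 × 10⁻ᴺ m.
Need 0.5 × 111000 × 10⁻ᴺ ≤ 339 → 10⁻ᴺ ≤ 6.108e-03, so N ≥ 2.21.
So 3 decimal places suffice (55.5 m); 2 would allow up to 555 m.

3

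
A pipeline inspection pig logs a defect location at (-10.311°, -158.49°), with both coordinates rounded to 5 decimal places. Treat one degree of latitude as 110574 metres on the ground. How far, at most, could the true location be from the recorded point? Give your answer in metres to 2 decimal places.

Rounding to 5 decimal places leaves each coordinate within ±5e-06° of the true value.
Latitude error → 5e-06 × 110574 = 0.55287 m along the meridian.
Longitude error → 5e-06 × 110574 × cos 10.311° = 5e-06 × 110574 × 0.9839 ≈ 0.543942 m.
The two errors are perpendicular, so the maximum displacement is √(0.55287² + 0.543942²) ≈ 0.775589 m.

0.78 metres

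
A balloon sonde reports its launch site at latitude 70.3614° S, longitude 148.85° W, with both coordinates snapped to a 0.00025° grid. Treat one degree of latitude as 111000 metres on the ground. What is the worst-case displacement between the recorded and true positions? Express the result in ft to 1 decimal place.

48.0 ft

With a 0.00025° grid the true value lies within half a step, ±0.00025°/2 = ±0.000125°, of the stored one.
North–south component: 0.000125° × 111000 = 13.875 m.
E–W at 70.3614°: 0.000125° × 111000 × cos 70.3614° = 0.000125 × 111000 × 0.3361 ≈ 4.6632 m.
The two errors are perpendicular, so the maximum displacement is √(13.875² + 4.6632²) ≈ 14.6377 m.
In feet: 14.6377 m ÷ 0.3048 ≈ 48.024 ft.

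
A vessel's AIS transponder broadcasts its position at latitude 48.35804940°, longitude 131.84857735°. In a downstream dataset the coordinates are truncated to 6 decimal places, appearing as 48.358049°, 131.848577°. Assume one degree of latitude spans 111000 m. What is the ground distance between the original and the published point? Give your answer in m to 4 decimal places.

0.0514 m

The latitude changed by +0.00000040° and the longitude by +0.00000035°.
N–S: 0.00000040° × 111000 m/° = 0.0444 m.
East–west at this latitude: 0.00000035° × 111000 × cos 48.358° ≈ 0.00000035 × 73756.6 = 0.0258148 m.
Hypotenuse of the two orthogonal shifts: √(0.0444² + 0.0258148²) = 0.0513592 m.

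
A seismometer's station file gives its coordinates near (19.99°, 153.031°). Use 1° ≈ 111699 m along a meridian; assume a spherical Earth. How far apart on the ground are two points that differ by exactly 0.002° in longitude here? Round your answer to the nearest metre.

210 metres

At 19.99° a degree of longitude is 111699 × cos 19.99° ≈ 104969 m, so 0.002° corresponds to 209.939 m.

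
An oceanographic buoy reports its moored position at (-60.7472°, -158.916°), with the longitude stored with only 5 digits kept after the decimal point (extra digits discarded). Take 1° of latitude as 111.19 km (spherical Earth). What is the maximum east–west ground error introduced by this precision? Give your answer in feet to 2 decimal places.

1.78 feet

Truncating at 5 decimal places can drop up to a full unit in the last place, so the longitude may be off by as much as 1e-05°.
One degree of longitude at 60.7472° is 111190 × cos 60.7472° ≈ 111190 × 0.4887 = 54334.5 m.
East–west error: 1e-05° × 54334.5 m/° ≈ 0.543345 m.
In feet: 0.543345 m ÷ 0.3048 ≈ 1.7826 ft.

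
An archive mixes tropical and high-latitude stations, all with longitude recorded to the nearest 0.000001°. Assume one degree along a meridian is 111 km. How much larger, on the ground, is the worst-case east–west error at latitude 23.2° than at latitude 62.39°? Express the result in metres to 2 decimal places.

Rounding to 6 decimal places leaves the longitude within ±5e-07° of the true value.
Error at 23.2° = 5e-07° × 111000 × cos 23.2° ≈ 0.0555 × 0.9191 = 0.051012 m.
Error at 62.39° = 5e-07° × 111000 × cos 62.39° ≈ 0.0555 × 0.4635 = 0.025722 m.
Difference: 0.051012 − 0.025722 = 0.02529 m.

0.03 metres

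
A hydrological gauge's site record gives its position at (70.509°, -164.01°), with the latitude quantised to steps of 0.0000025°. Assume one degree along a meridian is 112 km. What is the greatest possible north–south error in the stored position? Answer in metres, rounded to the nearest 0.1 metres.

0.1 metres

With a 0.0000025° grid the true value lies within half a step, ±0.0000025°/2 = ±1.25e-06°, of the stored one.
So the N–S error is at most 1.25e-06 × 112000 = 0.14 m.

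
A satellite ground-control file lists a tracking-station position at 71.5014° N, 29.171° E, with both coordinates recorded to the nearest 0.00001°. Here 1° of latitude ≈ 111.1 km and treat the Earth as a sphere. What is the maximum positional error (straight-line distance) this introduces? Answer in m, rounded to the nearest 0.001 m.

Rounding to 5 decimal places leaves each coordinate within ±5e-06° of the true value.
Latitude error → 5e-06 × 111100 = 0.5555 m along the meridian.
Longitude error → 5e-06 × 111100 × cos 71.5014° = 5e-06 × 111100 × 0.3173 ≈ 0.17625 m.
Combining orthogonally: (0.5555² + 0.17625²)^½ ≈ 0.58279 m.

0.583 m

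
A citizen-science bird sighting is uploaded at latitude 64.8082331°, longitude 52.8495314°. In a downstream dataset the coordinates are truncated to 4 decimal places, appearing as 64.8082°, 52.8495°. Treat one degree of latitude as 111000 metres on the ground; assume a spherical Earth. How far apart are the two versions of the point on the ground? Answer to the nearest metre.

4 metres

The latitude changed by +0.0000331° and the longitude by +0.0000314°.
North–south shift: 0.0000331 × 111000 = 3.6741 m.
East–west at this latitude: 0.0000314° × 111000 × cos 64.8082° ≈ 0.0000314 × 47247.1 = 1.48356 m.
Distance: √(3.6741² + 1.48356²) ≈ 3.96232 m.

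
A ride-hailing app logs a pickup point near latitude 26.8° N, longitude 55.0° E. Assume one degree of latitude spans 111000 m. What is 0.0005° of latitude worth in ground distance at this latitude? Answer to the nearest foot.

0.0005° × 111000 m/° = 55.5 m.
Converting: 55.5 m × 3.2808 ft/m ≈ 182.09 ft.

182 feet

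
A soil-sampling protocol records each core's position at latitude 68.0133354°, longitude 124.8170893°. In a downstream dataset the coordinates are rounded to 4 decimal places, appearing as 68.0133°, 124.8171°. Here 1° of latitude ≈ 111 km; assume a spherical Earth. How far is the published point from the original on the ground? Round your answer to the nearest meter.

Δlat = 68.0133354 − 68.0133 = +0.0000354°; Δlon = 124.8170893 − 124.8171 = -0.0000107°.
North–south shift: 0.0000354 × 111000 = 3.9294 m.
E–W at 68.0133°: -0.0000107° × 111000 × cos 68.0133° = -0.0000107 × 111000 × 0.3744 ≈ -0.444665 m.
Distance: √(3.9294² + 0.444665²) ≈ 3.95448 m.

4 meters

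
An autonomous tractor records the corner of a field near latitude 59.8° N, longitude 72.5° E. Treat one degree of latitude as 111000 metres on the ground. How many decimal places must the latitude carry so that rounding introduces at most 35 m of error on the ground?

One degree of latitude covers 111000 m.
With N decimal places the half-ulp bound is 0.5·10⁻ᴺ°, or 0.5·10⁻ᴺ × 111000 m on the ground.
Setting 55500 × 10⁻ᴺ ≤ 35 gives 10ᴺ ≥ 1586, i.e. N ≥ 3.20.
So 4 decimal places suffice (5.55 m); 3 would allow up to 55.5 m.

4 decimal places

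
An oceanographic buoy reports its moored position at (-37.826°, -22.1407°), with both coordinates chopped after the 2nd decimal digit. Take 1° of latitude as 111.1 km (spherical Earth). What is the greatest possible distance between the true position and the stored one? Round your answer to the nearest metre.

Truncating at 2 decimal places can drop up to a full unit in the last place, so each coordinate may be off by as much as 0.01°.
North–south component: 0.01° × 111100 = 1111 m.
Longitude error → 0.01 × 111100 × cos 37.826° = 0.01 × 111100 × 0.7899 ≈ 877.553 m.
The two errors are perpendicular, so the maximum displacement is √(1111² + 877.553²) ≈ 1415.78 m.

1416 metres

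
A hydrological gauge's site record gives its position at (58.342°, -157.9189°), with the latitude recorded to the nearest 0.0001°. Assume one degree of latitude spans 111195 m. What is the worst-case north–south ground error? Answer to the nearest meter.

6 meters

Rounding to 4 decimal places leaves the latitude within ±5e-05° of the true value.
North–south distance: 5e-05° × 111195 m/° = 5.55975 m.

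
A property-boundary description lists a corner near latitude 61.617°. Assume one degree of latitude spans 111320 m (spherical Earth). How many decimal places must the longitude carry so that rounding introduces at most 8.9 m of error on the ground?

4 decimal places

At 61.617° one degree of longitude covers 111320 × cos 61.617° ≈ 111320 × 0.4754 ≈ 52917.4 m.
Rounding to N decimal places gives at most 0.5 × 10⁻ᴺ degrees of error, i.e. 0.5 × 10⁻ᴺ × 52917.4 m.
Setting 26458.7 × 10⁻ᴺ ≤ 8.9 gives 10ᴺ ≥ 2973, i.e. N ≥ 3.47.
So 4 decimal places suffice (2.65 m); 3 would allow up to 26.5 m.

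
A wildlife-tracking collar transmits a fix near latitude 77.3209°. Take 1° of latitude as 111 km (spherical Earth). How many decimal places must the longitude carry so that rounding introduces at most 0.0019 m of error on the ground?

7 decimal places

At 77.3209° one degree of longitude covers 111000 × cos 77.3209° ≈ 111000 × 0.2195 ≈ 24363.4 m.
With N decimal places the half-ulp bound is 0.5·10⁻ᴺ°, or 0.5·10⁻ᴺ × 24363.4 m on the ground.
Setting 12181.7 × 10⁻ᴺ ≤ 0.0019 gives 10ᴺ ≥ 6.411e+06, i.e. N ≥ 6.81.
So 7 decimal places suffice (0.00122 m); 6 would allow up to 0.0122 m.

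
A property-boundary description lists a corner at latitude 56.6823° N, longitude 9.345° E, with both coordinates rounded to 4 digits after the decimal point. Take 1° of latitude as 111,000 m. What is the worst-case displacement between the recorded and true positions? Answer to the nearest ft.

Rounding to 4 decimal places leaves each coordinate within ±5e-05° of the true value.
Latitude error → 5e-05 × 111000 = 5.55 m along the meridian.
E–W at 56.6823°: 5e-05° × 111000 × cos 56.6823° = 5e-05 × 111000 × 0.5493 ≈ 3.04851 m.
The two errors are perpendicular, so the maximum displacement is √(5.55² + 3.04851²) ≈ 6.33213 m.
In feet: 6.33213 m ÷ 0.3048 ≈ 20.775 ft.

21 ft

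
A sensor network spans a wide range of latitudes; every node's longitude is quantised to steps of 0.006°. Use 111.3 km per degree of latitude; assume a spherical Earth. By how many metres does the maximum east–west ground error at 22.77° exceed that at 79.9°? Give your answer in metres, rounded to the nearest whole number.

With a 0.006° grid the true value lies within half a step, ±0.006°/2 = ±0.003°, of the stored one.
Error at 22.77° = 0.003° × 111300 × cos 22.77° ≈ 333.9 × 0.9221 = 307.88 m.
Error at 79.9° = 0.003° × 111300 × cos 79.9° ≈ 333.9 × 0.1754 = 58.555 m.
So the lower-latitude error exceeds the higher by 307.88 − 58.555 = 249.32 m.

249 metres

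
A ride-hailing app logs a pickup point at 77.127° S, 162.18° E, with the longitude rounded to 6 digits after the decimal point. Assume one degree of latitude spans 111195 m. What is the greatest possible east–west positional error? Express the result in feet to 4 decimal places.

Rounding to 6 decimal places leaves the longitude within ±5e-07° of the true value.
One degree of longitude at 77.127° is 111195 × cos 77.127° ≈ 111195 × 0.2228 = 24773.2 m.
East–west error: 5e-07° × 24773.2 m/° ≈ 0.0123866 m.
In feet: 0.0123866 m ÷ 0.3048 ≈ 0.040638 ft.

0.0406 feet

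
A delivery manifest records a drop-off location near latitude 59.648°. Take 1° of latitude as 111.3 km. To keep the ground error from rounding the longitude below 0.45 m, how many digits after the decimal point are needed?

At 59.648° one degree of longitude covers 111300 × cos 59.648° ≈ 111300 × 0.5053 ≈ 56241.1 m.
N decimal places → at most half a unit in the last place, 0.5 × 10⁻ᴺ° = 56241.1/2 × 10⁻ᴺ m.
Setting 28120.6 × 10⁻ᴺ ≤ 0.45 gives 10ᴺ ≥ 6.249e+04, i.e. N ≥ 4.80.
At 4 places the error can reach 2.81 m, but 5 places keeps it to 0.281 m.

5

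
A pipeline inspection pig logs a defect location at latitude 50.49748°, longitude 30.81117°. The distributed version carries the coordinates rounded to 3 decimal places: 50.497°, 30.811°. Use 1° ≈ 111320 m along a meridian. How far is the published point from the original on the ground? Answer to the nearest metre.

55 metres

The latitude changed by +0.00048° and the longitude by +0.00017°.
North–south shift: 0.00048 × 111320 = 53.4336 m.
E–W at 50.497°: 0.00017° × 111320 × cos 50.497° = 0.00017 × 111320 × 0.6361 ≈ 12.0382 m.
Distance: √(53.4336² + 12.0382²) ≈ 54.7729 m.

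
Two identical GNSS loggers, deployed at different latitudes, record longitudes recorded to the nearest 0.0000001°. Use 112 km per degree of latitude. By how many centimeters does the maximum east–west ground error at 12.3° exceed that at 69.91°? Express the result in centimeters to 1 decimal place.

Rounding to 7 decimal places leaves the longitude within ±5e-08° of the true value.
Error at 12.3° = 5e-08° × 112000 × cos 12.3° ≈ 0.0056 × 0.9770 = 0.0054715 m.
Error at 69.91° = 5e-08° × 112000 × cos 69.91° ≈ 0.0056 × 0.3435 = 0.0019236 m.
So the lower-latitude error exceeds the higher by 0.0054715 − 0.0019236 = 0.0035479 m.
That is 0.00354788 m = 0.35479 cm.

0.4 centimeters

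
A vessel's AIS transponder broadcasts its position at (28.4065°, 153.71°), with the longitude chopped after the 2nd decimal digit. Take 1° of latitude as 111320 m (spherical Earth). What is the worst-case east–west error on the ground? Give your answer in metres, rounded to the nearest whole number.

979 metres

Truncating at 2 decimal places can drop up to a full unit in the last place, so the longitude may be off by as much as 0.01°.
One degree of longitude at 28.4065° is 111320 × cos 28.4065° ≈ 111320 × 0.8796 = 97916.5 m.
East–west error: 0.01° × 97916.5 m/° ≈ 979.165 m.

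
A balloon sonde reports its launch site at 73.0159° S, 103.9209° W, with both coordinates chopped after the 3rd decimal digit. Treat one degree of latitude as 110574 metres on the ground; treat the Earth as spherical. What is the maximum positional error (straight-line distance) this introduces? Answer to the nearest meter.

Truncating at 3 decimal places can drop up to a full unit in the last place, so each coordinate may be off by as much as 0.001°.
Latitude error → 0.001 × 110574 = 110.574 m along the meridian.
Longitude error → 0.001 × 110574 × cos 73.0159° = 0.001 × 110574 × 0.2921 ≈ 32.2994 m.
The two errors are perpendicular, so the maximum displacement is √(110.574² + 32.2994²) ≈ 115.195 m.

115 meters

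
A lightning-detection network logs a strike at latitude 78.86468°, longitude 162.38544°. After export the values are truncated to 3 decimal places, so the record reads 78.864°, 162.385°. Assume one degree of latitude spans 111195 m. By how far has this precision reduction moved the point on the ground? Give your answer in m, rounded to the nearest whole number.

76 m

The latitude changed by +0.00068° and the longitude by +0.00044°.
N–S: 0.00068° × 111195 m/° = 75.6126 m.
E–W at 78.864°: 0.00044° × 111195 × cos 78.864° = 0.00044 × 111195 × 0.1931 ≈ 9.44946 m.
Hypotenuse of the two orthogonal shifts: √(75.6126² + 9.44946²) = 76.2008 m.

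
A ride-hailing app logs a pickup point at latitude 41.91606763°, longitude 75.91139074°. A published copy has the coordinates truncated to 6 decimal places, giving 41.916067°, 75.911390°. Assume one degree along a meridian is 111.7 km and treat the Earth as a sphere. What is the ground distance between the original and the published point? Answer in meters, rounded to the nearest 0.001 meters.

The latitude changed by +0.00000063° and the longitude by +0.00000074°.
North–south shift: 0.00000063 × 111700 = 0.070371 m.
East–west at this latitude: 0.00000074° × 111700 × cos 41.9161° ≈ 0.00000074 × 83118.7 = 0.0615078 m.
Combined displacement = (0.070371² + 0.0615078²)^½ ≈ 0.0934628 m.

0.093 meters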